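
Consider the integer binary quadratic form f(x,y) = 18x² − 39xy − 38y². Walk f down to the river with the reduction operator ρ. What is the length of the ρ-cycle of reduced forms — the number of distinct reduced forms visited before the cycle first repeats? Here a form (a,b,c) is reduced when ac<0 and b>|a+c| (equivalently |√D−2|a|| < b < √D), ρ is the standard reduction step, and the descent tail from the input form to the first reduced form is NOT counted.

D = 4257, ⌊√D⌋ = 65
descent: ρ → (-38,39,18)  [lands on river]
river: ρ → (18,33,-44)
river: ρ → (-44,55,7)
river: ρ → (7,57,-36)
river: ρ → (-36,15,28)
river: ρ → (28,41,-23)
river: ρ → (-23,51,18)
river: ρ → (18,57,-14)
river: ρ → (-14,55,22)
river: ρ → (22,33,-36)
river: ρ → (-36,39,19)
river: ρ → (19,37,-38)
ρ-cycle length = 12 (tail of 1 descent step not counted)

12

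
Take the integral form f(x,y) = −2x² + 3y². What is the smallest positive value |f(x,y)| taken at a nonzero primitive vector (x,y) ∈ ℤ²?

descent: ρ → (3,0,-2)
descent: ρ → (-2,4,1)  [lands on river]
river: ρ → (1,4,-2)
closes: descent 2, river 2
min |a| on river = 1

1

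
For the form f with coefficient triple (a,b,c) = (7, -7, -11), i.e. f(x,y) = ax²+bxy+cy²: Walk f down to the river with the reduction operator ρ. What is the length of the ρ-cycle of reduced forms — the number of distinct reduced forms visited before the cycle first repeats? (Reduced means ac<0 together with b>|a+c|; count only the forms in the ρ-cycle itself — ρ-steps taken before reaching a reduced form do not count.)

D = 357, ⌊√D⌋ = 18
descent: ρ → (-11,7,7)  [lands on river]
river: ρ → (7,7,-11)
river: ρ → (-11,15,3)
river: ρ → (3,15,-11)
ρ-cycle length = 4 (tail of 1 descent step not counted)

4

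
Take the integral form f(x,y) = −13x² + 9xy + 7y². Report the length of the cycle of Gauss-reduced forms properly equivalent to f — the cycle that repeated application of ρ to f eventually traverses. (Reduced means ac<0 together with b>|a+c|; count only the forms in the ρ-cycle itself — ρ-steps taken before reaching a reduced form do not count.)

D = 445, ⌊√D⌋ = 21
river: ρ → (7,19,-3)
river: ρ → (-3,17,13)
river: ρ → (13,9,-7)
river: ρ → (-7,19,3)
river: ρ → (3,17,-13)
river: ρ → (-13,9,7)
ρ-cycle length = 6 (tail of 0 descent steps not counted)

6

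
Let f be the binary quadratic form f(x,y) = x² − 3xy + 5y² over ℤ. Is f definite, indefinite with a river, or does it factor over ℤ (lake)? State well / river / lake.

D = b²−4ac = (-3)² − 4·1·5 = -11
D < 0 ⇒ definite ⇒ every region one sign ⇒ single well

well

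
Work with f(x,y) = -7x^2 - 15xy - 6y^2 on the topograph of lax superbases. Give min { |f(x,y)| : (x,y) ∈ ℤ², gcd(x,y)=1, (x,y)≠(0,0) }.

descent: ρ → (-6,3,2)
descent: ρ → (2,5,-4)  [lands on river]
river: ρ → (-4,3,3)
river: ρ → (3,3,-4)
river: ρ → (-4,5,2)
river: ρ → (2,7,-1)
river: ρ → (-1,7,2)
closes: descent 2, river 6
min |a| on river = 1

1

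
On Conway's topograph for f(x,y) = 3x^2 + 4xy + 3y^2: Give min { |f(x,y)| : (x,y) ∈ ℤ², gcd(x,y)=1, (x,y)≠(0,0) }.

translate: b→-2 (≡4 mod 6), so (3,4,3)→(3,-2,2)
flip: (3,-2,2)→(2,2,3)
reduced (well bottom): (2,2,3) with a≤c, −a<b≤a
well minimum = a = 2

2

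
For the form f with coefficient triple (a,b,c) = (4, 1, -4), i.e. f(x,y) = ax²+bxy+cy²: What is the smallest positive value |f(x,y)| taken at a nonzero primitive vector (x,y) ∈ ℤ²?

river: ρ → (-4,7,1)
river: ρ → (1,7,-4)
river: ρ → (-4,1,4)
river: ρ → (4,7,-1)
river: ρ → (-1,7,4)
river: ρ → (4,1,-4)
closes: descent 0, river 6
min |a| on river = 1

1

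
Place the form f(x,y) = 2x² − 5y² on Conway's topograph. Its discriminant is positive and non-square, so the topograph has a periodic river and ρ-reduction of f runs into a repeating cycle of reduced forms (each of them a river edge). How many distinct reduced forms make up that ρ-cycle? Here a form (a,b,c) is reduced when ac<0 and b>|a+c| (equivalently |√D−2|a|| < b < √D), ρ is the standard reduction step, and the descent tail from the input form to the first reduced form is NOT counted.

D = 40, ⌊√D⌋ = 6
descent: ρ → (-5,0,2)
descent: ρ → (2,4,-3)  [lands on river]
river: ρ → (-3,2,3)
river: ρ → (3,4,-2)
river: ρ → (-2,4,3)
river: ρ → (3,2,-3)
river: ρ → (-3,4,2)
ρ-cycle length = 6 (tail of 2 descent steps not counted)

6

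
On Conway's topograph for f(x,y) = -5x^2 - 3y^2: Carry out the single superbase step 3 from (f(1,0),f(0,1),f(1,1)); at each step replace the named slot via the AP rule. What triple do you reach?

start (-5,-3,-8) = (f(1,0),f(0,1),f(1,1))
replace slot 3: 2·((-5)+(-3)) − (-8) = -8 → (-5,-3,-8)

-5,-3,-8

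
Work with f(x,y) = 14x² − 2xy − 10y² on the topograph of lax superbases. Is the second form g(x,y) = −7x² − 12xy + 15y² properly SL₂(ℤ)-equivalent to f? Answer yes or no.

D₁ = 564, D₂ = 564
river cycle of f (length 4): (-10, 22, 2), (2, 22, -10), (-10, 18, 6), (6, 18, -10)
river cycle of g (length 6): (15, 12, -7), (-7, 16, 11), (11, 6, -12), (-12, 18, 5), (5, 22, -4), (-4, 18, 15)
cycles differ ⇒ inequivalent

no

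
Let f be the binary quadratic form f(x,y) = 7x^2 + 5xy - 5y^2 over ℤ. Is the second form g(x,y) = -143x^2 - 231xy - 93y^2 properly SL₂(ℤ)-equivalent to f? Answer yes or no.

D₁ = 165, D₂ = 165
river cycle of f (length 4): (-5, 5, 7), (7, 9, -3), (-3, 9, 7), (7, 5, -5)
river cycle of g (length 4): (-5, 5, 7), (7, 9, -3), (-3, 9, 7), (7, 5, -5)
cycles coincide ⇒ equivalent

yes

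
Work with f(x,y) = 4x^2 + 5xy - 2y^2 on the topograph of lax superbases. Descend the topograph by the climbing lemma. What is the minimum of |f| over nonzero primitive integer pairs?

river: ρ → (-2,7,1)
river: ρ → (1,7,-2)
river: ρ → (-2,5,4)
river: ρ → (4,3,-3)
river: ρ → (-3,3,4)
river: ρ → (4,5,-2)
closes: descent 0, river 6
min |a| on river = 1

1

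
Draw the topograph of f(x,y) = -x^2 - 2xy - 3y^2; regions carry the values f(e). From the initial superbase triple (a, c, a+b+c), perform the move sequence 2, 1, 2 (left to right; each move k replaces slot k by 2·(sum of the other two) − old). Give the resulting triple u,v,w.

start (-1,-3,-6) = (f(1,0),f(0,1),f(1,1))
replace slot 2: 2·((-1)+(-6)) − (-3) = -11 → (-1,-11,-6)
replace slot 1: 2·((-11)+(-6)) − (-1) = -33 → (-33,-11,-6)
replace slot 2: 2·((-33)+(-6)) − (-11) = -67 → (-33,-67,-6)

-33,-67,-6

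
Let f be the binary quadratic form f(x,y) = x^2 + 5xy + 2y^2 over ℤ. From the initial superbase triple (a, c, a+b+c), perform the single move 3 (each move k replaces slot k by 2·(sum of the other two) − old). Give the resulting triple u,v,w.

start (1,2,8) = (f(1,0),f(0,1),f(1,1))
replace slot 3: 2·(1+2) − 8 = -2 → (1,2,-2)

1,2,-2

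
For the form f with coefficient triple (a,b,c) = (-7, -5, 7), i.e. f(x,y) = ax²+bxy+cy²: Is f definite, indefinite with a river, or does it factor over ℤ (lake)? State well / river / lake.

D = b²−4ac = (-5)² − 4·(-7)·7 = 221
D > 0 non-square ⇒ indefinite ⇒ periodic river

river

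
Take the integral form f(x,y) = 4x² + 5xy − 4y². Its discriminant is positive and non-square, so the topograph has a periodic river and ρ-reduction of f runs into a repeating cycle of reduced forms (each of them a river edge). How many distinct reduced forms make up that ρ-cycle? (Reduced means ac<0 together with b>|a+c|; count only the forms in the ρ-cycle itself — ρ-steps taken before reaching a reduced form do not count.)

D = 89, ⌊√D⌋ = 9
river: ρ → (-4,3,5)
river: ρ → (5,7,-2)
river: ρ → (-2,9,1)
river: ρ → (1,9,-2)
river: ρ → (-2,7,5)
river: ρ → (5,3,-4)
river: ρ → (-4,5,4)
river: ρ → (4,3,-5)
river: ρ → (-5,7,2)
river: ρ → (2,9,-1)
river: ρ → (-1,9,2)
river: ρ → (2,7,-5)
river: ρ → (-5,3,4)
river: ρ → (4,5,-4)
ρ-cycle length = 14 (tail of 0 descent steps not counted)

14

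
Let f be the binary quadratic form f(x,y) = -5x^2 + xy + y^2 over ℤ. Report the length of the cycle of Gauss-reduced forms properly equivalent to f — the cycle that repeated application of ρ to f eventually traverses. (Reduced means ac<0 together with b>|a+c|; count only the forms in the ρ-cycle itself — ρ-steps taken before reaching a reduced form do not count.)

D = 21, ⌊√D⌋ = 4
descent: ρ → (1,3,-3)  [lands on river]
river: ρ → (-3,3,1)
ρ-cycle length = 2 (tail of 1 descent step not counted)

2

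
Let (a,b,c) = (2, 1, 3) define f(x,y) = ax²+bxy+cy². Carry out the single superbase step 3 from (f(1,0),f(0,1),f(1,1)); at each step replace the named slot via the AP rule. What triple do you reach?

start (2,3,6) = (f(1,0),f(0,1),f(1,1))
replace slot 3: 2·(2+3) − 6 = 4 → (2,3,4)

2,3,4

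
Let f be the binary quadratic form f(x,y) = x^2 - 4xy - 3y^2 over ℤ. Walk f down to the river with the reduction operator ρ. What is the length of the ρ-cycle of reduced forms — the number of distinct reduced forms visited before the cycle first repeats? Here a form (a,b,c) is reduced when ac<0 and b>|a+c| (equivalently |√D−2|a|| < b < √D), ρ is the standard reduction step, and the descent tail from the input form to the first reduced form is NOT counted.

D = 28, ⌊√D⌋ = 5
descent: ρ → (-3,4,1)  [lands on river]
river: ρ → (1,4,-3)
river: ρ → (-3,2,2)
river: ρ → (2,2,-3)
ρ-cycle length = 4 (tail of 1 descent step not counted)

4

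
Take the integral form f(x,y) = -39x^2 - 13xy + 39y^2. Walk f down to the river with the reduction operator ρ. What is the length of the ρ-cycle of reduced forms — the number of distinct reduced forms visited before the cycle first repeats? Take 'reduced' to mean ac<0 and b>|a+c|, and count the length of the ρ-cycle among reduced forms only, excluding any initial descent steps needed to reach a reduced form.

D = 6253, ⌊√D⌋ = 79
descent: ρ → (39,13,-39)  [lands on river]
river: ρ → (-39,65,13)
river: ρ → (13,65,-39)
river: ρ → (-39,13,39)
river: ρ → (39,65,-13)
river: ρ → (-13,65,39)
ρ-cycle length = 6 (tail of 1 descent step not counted)

6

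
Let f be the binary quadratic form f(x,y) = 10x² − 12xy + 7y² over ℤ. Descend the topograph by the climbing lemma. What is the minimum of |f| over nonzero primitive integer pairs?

translate: b→8 (≡-12 mod 20), so (10,-12,7)→(10,8,5)
flip: (10,8,5)→(5,-8,10)
translate: b→2 (≡-8 mod 10), so (5,-8,10)→(5,2,7)
reduced (well bottom): (5,2,7) with a≤c, −a<b≤a
well minimum = a = 5

5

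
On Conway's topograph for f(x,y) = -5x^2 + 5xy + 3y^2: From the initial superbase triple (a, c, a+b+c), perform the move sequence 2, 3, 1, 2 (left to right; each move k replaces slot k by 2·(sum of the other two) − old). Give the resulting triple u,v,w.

start (-5,3,3) = (f(1,0),f(0,1),f(1,1))
replace slot 2: 2·((-5)+3) − 3 = -7 → (-5,-7,3)
replace slot 3: 2·((-5)+(-7)) − 3 = -27 → (-5,-7,-27)
replace slot 1: 2·((-7)+(-27)) − (-5) = -63 → (-63,-7,-27)
replace slot 2: 2·((-63)+(-27)) − (-7) = -173 → (-63,-173,-27)

-63,-173,-27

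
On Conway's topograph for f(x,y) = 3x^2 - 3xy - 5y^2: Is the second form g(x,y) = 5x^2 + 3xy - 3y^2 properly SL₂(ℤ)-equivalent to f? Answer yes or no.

D₁ = 69, D₂ = 69
river cycle of f (length 4): (-5, 3, 3), (3, 3, -5), (-5, 7, 1), (1, 7, -5)
river cycle of g (length 4): (-3, 3, 5), (5, 7, -1), (-1, 7, 5), (5, 3, -3)
cycles differ ⇒ inequivalent

no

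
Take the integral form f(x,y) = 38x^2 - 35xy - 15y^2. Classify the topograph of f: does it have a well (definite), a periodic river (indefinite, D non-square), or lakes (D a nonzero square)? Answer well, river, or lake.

D = b²−4ac = (-35)² − 4·38·(-15) = 3505
D > 0 non-square ⇒ indefinite ⇒ periodic river

river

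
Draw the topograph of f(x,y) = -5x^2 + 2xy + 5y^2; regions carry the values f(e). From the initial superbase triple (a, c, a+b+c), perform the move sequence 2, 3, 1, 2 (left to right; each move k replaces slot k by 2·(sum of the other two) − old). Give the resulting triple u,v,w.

start (-5,5,2) = (f(1,0),f(0,1),f(1,1))
replace slot 2: 2·((-5)+2) − 5 = -11 → (-5,-11,2)
replace slot 3: 2·((-5)+(-11)) − 2 = -34 → (-5,-11,-34)
replace slot 1: 2·((-11)+(-34)) − (-5) = -85 → (-85,-11,-34)
replace slot 2: 2·((-85)+(-34)) − (-11) = -227 → (-85,-227,-34)

-85,-227,-34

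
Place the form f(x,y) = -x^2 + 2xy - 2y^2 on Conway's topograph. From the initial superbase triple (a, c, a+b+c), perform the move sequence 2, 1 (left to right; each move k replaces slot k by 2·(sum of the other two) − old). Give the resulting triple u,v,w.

start (-1,-2,-1) = (f(1,0),f(0,1),f(1,1))
replace slot 2: 2·((-1)+(-1)) − (-2) = -2 → (-1,-2,-1)
replace slot 1: 2·((-2)+(-1)) − (-1) = -5 → (-5,-2,-1)

-5,-2,-1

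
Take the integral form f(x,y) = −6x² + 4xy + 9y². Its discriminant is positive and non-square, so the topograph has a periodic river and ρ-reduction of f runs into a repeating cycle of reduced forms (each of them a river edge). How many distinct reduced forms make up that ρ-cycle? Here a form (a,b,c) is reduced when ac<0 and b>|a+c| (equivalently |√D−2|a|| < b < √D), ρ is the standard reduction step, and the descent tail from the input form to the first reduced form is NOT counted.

D = 232, ⌊√D⌋ = 15
river: ρ → (9,14,-1)
river: ρ → (-1,14,9)
river: ρ → (9,4,-6)
river: ρ → (-6,8,7)
river: ρ → (7,6,-7)
river: ρ → (-7,8,6)
river: ρ → (6,4,-9)
river: ρ → (-9,14,1)
river: ρ → (1,14,-9)
river: ρ → (-9,4,6)
river: ρ → (6,8,-7)
river: ρ → (-7,6,7)
river: ρ → (7,8,-6)
river: ρ → (-6,4,9)
ρ-cycle length = 14 (tail of 0 descent steps not counted)

14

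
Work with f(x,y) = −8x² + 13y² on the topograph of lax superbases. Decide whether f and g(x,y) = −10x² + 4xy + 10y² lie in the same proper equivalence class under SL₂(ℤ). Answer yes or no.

D₁ = 416, D₂ = 416
river cycle of f (length 6): (-8, 16, 5), (5, 14, -11), (-11, 8, 8), (8, 8, -11), (-11, 14, 5), (5, 16, -8)
river cycle of g (length 6): (10, 16, -4), (-4, 16, 10), (10, 4, -10), (-10, 16, 4), (4, 16, -10), (-10, 4, 10)
cycles differ ⇒ inequivalent

no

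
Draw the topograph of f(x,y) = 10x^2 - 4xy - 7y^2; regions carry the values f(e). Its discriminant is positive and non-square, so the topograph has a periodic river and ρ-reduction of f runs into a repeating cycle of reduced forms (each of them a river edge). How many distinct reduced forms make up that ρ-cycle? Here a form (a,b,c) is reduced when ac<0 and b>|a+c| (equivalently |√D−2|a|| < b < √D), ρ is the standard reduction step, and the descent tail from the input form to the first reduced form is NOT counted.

D = 296, ⌊√D⌋ = 17
descent: ρ → (-7,4,10)  [lands on river]
river: ρ → (10,16,-1)
river: ρ → (-1,16,10)
river: ρ → (10,4,-7)
river: ρ → (-7,10,7)
river: ρ → (7,4,-10)
river: ρ → (-10,16,1)
river: ρ → (1,16,-10)
river: ρ → (-10,4,7)
river: ρ → (7,10,-7)
ρ-cycle length = 10 (tail of 1 descent step not counted)

10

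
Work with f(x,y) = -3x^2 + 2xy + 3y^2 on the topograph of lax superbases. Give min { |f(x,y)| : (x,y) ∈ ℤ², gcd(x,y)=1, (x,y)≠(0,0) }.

river: ρ → (3,4,-2)
river: ρ → (-2,4,3)
river: ρ → (3,2,-3)
river: ρ → (-3,4,2)
river: ρ → (2,4,-3)
river: ρ → (-3,2,3)
closes: descent 0, river 6
min |a| on river = 2

2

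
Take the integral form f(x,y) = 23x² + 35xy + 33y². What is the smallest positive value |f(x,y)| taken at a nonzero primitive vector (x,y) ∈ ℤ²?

translate: b→-11 (≡35 mod 46), so (23,35,33)→(23,-11,21)
flip: (23,-11,21)→(21,11,23)
reduced (well bottom): (21,11,23) with a≤c, −a<b≤a
well minimum = a = 21

21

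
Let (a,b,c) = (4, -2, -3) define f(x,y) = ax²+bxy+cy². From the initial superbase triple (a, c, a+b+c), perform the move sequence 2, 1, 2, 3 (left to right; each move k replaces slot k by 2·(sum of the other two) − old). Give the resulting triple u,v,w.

start (4,-3,-1) = (f(1,0),f(0,1),f(1,1))
replace slot 2: 2·(4+(-1)) − (-3) = 9 → (4,9,-1)
replace slot 1: 2·(9+(-1)) − 4 = 12 → (12,9,-1)
replace slot 2: 2·(12+(-1)) − 9 = 13 → (12,13,-1)
replace slot 3: 2·(12+13) − (-1) = 51 → (12,13,51)

12,13,51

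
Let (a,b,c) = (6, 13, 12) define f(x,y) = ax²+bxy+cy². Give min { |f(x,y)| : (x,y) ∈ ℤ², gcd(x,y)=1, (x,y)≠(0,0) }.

translate: b→1 (≡13 mod 12), so (6,13,12)→(6,1,5)
flip: (6,1,5)→(5,-1,6)
reduced (well bottom): (5,-1,6) with a≤c, −a<b≤a
well minimum = a = 5

5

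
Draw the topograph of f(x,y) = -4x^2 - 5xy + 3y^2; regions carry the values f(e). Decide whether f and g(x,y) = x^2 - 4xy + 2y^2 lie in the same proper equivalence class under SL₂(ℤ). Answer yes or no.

D₁ = 73, D₂ = 8
discriminants differ ⇒ not SL₂(ℤ)-equivalent

no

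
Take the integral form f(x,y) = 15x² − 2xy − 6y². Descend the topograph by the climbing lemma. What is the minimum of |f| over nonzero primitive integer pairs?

descent: ρ → (-6,14,7)  [lands on river]
river: ρ → (7,14,-6)
river: ρ → (-6,10,11)
river: ρ → (11,12,-5)
river: ρ → (-5,18,2)
river: ρ → (2,18,-5)
river: ρ → (-5,12,11)
river: ρ → (11,10,-6)
closes: descent 1, river 8
min |a| on river = 2

2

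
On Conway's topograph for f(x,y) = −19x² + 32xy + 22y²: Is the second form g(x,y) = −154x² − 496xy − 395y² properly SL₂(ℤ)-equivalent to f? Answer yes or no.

D₁ = 2696, D₂ = 2696
river cycle of f (length 8): (22, 12, -29), (-29, 46, 5), (5, 44, -38), (-38, 32, 11), (11, 34, -35), (-35, 36, 10), (10, 44, -19), (-19, 32, 22)
river cycle of g (length 8): (10, 44, -19), (-19, 32, 22), (22, 12, -29), (-29, 46, 5), (5, 44, -38), (-38, 32, 11), (11, 34, -35), (-35, 36, 10)
cycles coincide ⇒ equivalent

yes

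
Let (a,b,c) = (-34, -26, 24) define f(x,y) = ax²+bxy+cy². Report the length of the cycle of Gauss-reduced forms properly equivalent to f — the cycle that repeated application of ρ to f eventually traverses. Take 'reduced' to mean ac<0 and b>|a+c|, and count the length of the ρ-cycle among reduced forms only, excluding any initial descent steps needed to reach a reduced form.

D = 3940, ⌊√D⌋ = 62
descent: ρ → (24,26,-34)  [lands on river]
river: ρ → (-34,42,16)
river: ρ → (16,54,-16)
river: ρ → (-16,42,34)
river: ρ → (34,26,-24)
river: ρ → (-24,22,36)
river: ρ → (36,50,-10)
river: ρ → (-10,50,36)
river: ρ → (36,22,-24)
river: ρ → (-24,26,34)
river: ρ → (34,42,-16)
river: ρ → (-16,54,16)
river: ρ → (16,42,-34)
river: ρ → (-34,26,24)
river: ρ → (24,22,-36)
river: ρ → (-36,50,10)
river: ρ → (10,50,-36)
river: ρ → (-36,22,24)
ρ-cycle length = 18 (tail of 1 descent step not counted)

18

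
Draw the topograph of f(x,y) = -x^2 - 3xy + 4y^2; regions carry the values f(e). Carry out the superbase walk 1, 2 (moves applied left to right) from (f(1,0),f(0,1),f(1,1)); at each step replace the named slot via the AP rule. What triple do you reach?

start (-1,4,0) = (f(1,0),f(0,1),f(1,1))
replace slot 1: 2·(4+0) − (-1) = 9 → (9,4,0)
replace slot 2: 2·(9+0) − 4 = 14 → (9,14,0)

9,14,0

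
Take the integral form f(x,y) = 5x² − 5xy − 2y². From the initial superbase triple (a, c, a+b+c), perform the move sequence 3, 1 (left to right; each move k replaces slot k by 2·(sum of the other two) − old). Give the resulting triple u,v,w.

start (5,-2,-2) = (f(1,0),f(0,1),f(1,1))
replace slot 3: 2·(5+(-2)) − (-2) = 8 → (5,-2,8)
replace slot 1: 2·((-2)+8) − 5 = 7 → (7,-2,8)

7,-2,8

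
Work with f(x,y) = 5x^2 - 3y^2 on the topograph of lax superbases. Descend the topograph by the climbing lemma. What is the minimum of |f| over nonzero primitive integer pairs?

descent: ρ → (-3,6,2)  [lands on river]
river: ρ → (2,6,-3)
closes: descent 1, river 2
min |a| on river = 2

2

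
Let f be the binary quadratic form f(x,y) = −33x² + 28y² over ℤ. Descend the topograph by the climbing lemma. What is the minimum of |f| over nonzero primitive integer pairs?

descent: ρ → (28,56,-5)  [lands on river]
river: ρ → (-5,54,39)
river: ρ → (39,24,-20)
river: ρ → (-20,56,7)
river: ρ → (7,56,-20)
river: ρ → (-20,24,39)
river: ρ → (39,54,-5)
river: ρ → (-5,56,28)
closes: descent 1, river 8
min |a| on river = 5

5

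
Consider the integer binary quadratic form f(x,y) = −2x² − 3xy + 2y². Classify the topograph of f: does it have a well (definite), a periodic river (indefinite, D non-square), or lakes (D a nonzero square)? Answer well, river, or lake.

D = b²−4ac = (-3)² − 4·(-2)·2 = 25
D = 5² is a perfect square ⇒ form factors over ℤ ⇒ lakes

lake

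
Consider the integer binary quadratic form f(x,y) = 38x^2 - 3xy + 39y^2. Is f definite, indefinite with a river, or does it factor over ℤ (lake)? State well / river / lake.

D = b²−4ac = (-3)² − 4·38·39 = -5919
D < 0 ⇒ definite ⇒ every region one sign ⇒ single well

well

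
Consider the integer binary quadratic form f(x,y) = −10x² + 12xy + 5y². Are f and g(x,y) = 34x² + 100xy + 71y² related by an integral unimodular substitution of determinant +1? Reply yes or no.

D₁ = 344, D₂ = 344
river cycle of f (length 10): (5, 18, -1), (-1, 18, 5), (5, 12, -10), (-10, 8, 7), (7, 6, -11), (-11, 16, 2), (2, 16, -11), (-11, 6, 7), (7, 8, -10), (-10, 12, 5)
river cycle of g (length 10): (5, 18, -1), (-1, 18, 5), (5, 12, -10), (-10, 8, 7), (7, 6, -11), (-11, 16, 2), (2, 16, -11), (-11, 6, 7), (7, 8, -10), (-10, 12, 5)
cycles coincide ⇒ equivalent

yes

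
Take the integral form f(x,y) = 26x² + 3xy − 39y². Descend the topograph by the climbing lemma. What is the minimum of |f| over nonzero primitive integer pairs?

descent: ρ → (-39,-3,26)
descent: ρ → (26,55,-10)  [lands on river]
river: ρ → (-10,45,51)
river: ρ → (51,57,-4)
river: ρ → (-4,63,6)
river: ρ → (6,57,-34)
river: ρ → (-34,11,29)
river: ρ → (29,47,-16)
river: ρ → (-16,49,26)
closes: descent 2, river 8
min |a| on river = 4

4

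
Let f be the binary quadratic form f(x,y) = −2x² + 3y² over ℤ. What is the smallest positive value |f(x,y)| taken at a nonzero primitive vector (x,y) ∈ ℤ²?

descent: ρ → (3,0,-2)
descent: ρ → (-2,4,1)  [lands on river]
river: ρ → (1,4,-2)
closes: descent 2, river 2
min |a| on river = 1

1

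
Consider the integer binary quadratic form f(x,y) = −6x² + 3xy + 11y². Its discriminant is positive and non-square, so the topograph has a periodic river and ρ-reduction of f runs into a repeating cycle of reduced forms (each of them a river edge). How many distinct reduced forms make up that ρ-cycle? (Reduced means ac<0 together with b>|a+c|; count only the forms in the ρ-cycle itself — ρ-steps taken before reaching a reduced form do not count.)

D = 273, ⌊√D⌋ = 16
descent: ρ → (11,-3,-6)
descent: ρ → (-6,15,2)  [lands on river]
river: ρ → (2,13,-13)
river: ρ → (-13,13,2)
river: ρ → (2,15,-6)
river: ρ → (-6,9,8)
river: ρ → (8,7,-7)
river: ρ → (-7,7,8)
river: ρ → (8,9,-6)
ρ-cycle length = 8 (tail of 2 descent steps not counted)

8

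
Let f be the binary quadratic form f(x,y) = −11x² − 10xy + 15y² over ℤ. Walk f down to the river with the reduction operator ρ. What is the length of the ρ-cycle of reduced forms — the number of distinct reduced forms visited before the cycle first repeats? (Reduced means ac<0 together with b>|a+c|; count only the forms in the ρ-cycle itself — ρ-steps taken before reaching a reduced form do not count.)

D = 760, ⌊√D⌋ = 27
descent: ρ → (15,10,-11)  [lands on river]
river: ρ → (-11,12,14)
river: ρ → (14,16,-9)
river: ρ → (-9,20,10)
river: ρ → (10,20,-9)
river: ρ → (-9,16,14)
river: ρ → (14,12,-11)
river: ρ → (-11,10,15)
river: ρ → (15,20,-6)
river: ρ → (-6,16,21)
river: ρ → (21,26,-1)
river: ρ → (-1,26,21)
river: ρ → (21,16,-6)
river: ρ → (-6,20,15)
ρ-cycle length = 14 (tail of 1 descent step not counted)

14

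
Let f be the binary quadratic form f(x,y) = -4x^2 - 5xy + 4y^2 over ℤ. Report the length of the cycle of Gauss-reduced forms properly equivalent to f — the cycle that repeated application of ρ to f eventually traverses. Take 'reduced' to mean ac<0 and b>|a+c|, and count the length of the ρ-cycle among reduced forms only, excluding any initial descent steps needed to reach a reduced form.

D = 89, ⌊√D⌋ = 9
descent: ρ → (4,5,-4)  [lands on river]
river: ρ → (-4,3,5)
river: ρ → (5,7,-2)
river: ρ → (-2,9,1)
river: ρ → (1,9,-2)
river: ρ → (-2,7,5)
river: ρ → (5,3,-4)
river: ρ → (-4,5,4)
river: ρ → (4,3,-5)
river: ρ → (-5,7,2)
river: ρ → (2,9,-1)
river: ρ → (-1,9,2)
river: ρ → (2,7,-5)
river: ρ → (-5,3,4)
ρ-cycle length = 14 (tail of 1 descent step not counted)

14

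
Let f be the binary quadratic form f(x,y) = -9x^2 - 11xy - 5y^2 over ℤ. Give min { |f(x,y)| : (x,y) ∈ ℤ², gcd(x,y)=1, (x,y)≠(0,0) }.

translate: b→-7 (≡11 mod 18), so (9,11,5)→(9,-7,3)
flip: (9,-7,3)→(3,7,9)
translate: b→1 (≡7 mod 6), so (3,7,9)→(3,1,5)
reduced (well bottom): (3,1,5) with a≤c, −a<b≤a
well minimum |f| = |-3| = 3 (negative-definite)

3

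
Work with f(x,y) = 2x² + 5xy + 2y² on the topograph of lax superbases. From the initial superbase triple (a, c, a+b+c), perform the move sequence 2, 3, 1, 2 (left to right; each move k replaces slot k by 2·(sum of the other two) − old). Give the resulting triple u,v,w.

start (2,2,9) = (f(1,0),f(0,1),f(1,1))
replace slot 2: 2·(2+9) − 2 = 20 → (2,20,9)
replace slot 3: 2·(2+20) − 9 = 35 → (2,20,35)
replace slot 1: 2·(20+35) − 2 = 108 → (108,20,35)
replace slot 2: 2·(108+35) − 20 = 266 → (108,266,35)

108,266,35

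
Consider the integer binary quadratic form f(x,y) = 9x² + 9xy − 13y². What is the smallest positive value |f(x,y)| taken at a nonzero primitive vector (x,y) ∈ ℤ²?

river: ρ → (-13,17,5)
river: ρ → (5,23,-1)
river: ρ → (-1,23,5)
river: ρ → (5,17,-13)
river: ρ → (-13,9,9)
river: ρ → (9,9,-13)
closes: descent 0, river 6
min |a| on river = 1

1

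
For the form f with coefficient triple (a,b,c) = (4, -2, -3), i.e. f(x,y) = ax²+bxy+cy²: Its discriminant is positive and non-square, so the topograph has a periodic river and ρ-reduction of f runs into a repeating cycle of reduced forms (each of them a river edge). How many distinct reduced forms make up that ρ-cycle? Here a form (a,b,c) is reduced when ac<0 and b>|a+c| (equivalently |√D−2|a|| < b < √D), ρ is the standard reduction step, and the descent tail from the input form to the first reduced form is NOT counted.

D = 52, ⌊√D⌋ = 7
descent: ρ → (-3,2,4)  [lands on river]
river: ρ → (4,6,-1)
river: ρ → (-1,6,4)
river: ρ → (4,2,-3)
river: ρ → (-3,4,3)
river: ρ → (3,2,-4)
river: ρ → (-4,6,1)
river: ρ → (1,6,-4)
river: ρ → (-4,2,3)
river: ρ → (3,4,-3)
ρ-cycle length = 10 (tail of 1 descent step not counted)

10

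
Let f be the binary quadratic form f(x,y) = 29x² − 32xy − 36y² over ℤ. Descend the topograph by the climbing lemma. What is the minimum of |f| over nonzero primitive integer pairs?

descent: ρ → (-36,32,29)  [lands on river]
river: ρ → (29,26,-39)
river: ρ → (-39,52,16)
river: ρ → (16,44,-51)
river: ρ → (-51,58,9)
river: ρ → (9,68,-16)
river: ρ → (-16,60,25)
river: ρ → (25,40,-36)
closes: descent 1, river 8
min |a| on river = 9

9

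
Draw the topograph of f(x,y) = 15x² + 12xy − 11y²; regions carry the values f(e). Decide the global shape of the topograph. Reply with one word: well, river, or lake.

D = b²−4ac = 12² − 4·15·(-11) = 804
D > 0 non-square ⇒ indefinite ⇒ periodic river

river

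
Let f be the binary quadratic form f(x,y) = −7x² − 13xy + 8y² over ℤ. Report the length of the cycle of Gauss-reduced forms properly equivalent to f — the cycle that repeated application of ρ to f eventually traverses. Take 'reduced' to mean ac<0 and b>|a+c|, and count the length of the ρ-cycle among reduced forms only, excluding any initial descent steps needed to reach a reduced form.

D = 393, ⌊√D⌋ = 19
descent: ρ → (8,13,-7)  [lands on river]
river: ρ → (-7,15,6)
river: ρ → (6,9,-13)
river: ρ → (-13,17,2)
river: ρ → (2,19,-4)
river: ρ → (-4,13,14)
river: ρ → (14,15,-3)
river: ρ → (-3,15,14)
river: ρ → (14,13,-4)
river: ρ → (-4,19,2)
river: ρ → (2,17,-13)
river: ρ → (-13,9,6)
river: ρ → (6,15,-7)
river: ρ → (-7,13,8)
river: ρ → (8,19,-1)
river: ρ → (-1,19,8)
ρ-cycle length = 16 (tail of 1 descent step not counted)

16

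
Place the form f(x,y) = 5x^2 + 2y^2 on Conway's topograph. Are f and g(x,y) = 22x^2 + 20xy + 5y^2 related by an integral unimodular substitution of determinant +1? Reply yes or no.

D₁ = -40, D₂ = -40
f: flip: (5,0,2)→(2,0,5)
f: reduced (well bottom): (2,0,5) with a≤c, −a<b≤a
g: flip: (22,20,5)→(5,-20,22)
g: translate: b→0 (≡-20 mod 10), so (5,-20,22)→(5,0,2)
g: flip: (5,0,2)→(2,0,5)
g: reduced (well bottom): (2,0,5) with a≤c, −a<b≤a
reduced forms (2, 0, 5) vs (2, 0, 5) ⇒ equivalent

yes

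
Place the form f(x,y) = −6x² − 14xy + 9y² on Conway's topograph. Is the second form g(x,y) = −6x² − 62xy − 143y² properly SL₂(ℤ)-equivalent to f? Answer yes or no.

D₁ = 412, D₂ = 412
river cycle of f (length 12): (9, 14, -6), (-6, 10, 13), (13, 16, -3), (-3, 20, 1), (1, 20, -3), (-3, 16, 13), (13, 10, -6), (-6, 14, 9), (9, 4, -11), (-11, 18, 2), … (2 more)
river cycle of g (length 12): (-6, 10, 13), (13, 16, -3), (-3, 20, 1), (1, 20, -3), (-3, 16, 13), (13, 10, -6), (-6, 14, 9), (9, 4, -11), (-11, 18, 2), (2, 18, -11), … (2 more)
cycles coincide ⇒ equivalent

yes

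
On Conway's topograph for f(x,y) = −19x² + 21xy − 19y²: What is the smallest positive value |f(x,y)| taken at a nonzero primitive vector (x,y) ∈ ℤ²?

translate: b→17 (≡-21 mod 38), so (19,-21,19)→(19,17,17)
flip: (19,17,17)→(17,-17,19)
translate: b→17 (≡-17 mod 34), so (17,-17,19)→(17,17,19)
reduced (well bottom): (17,17,19) with a≤c, −a<b≤a
well minimum |f| = |-17| = 17 (negative-definite)

17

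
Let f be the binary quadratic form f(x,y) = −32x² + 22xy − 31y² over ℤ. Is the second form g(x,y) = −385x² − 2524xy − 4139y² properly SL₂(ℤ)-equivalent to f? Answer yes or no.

D₁ = -3484, D₂ = -3484
f is negative-definite; reduce −f:
−f: flip: (32,-22,31)→(31,22,32)
−f: reduced (well bottom): (31,22,32) with a≤c, −a<b≤a
flip sign back: reduced form of f is (-31,-22,-32)
g is negative-definite; reduce −g:
−g: translate: b→214 (≡2524 mod 770), so (385,2524,4139)→(385,214,32)
−g: flip: (385,214,32)→(32,-214,385)
−g: translate: b→-22 (≡-214 mod 64), so (32,-214,385)→(32,-22,31)
−g: flip: (32,-22,31)→(31,22,32)
−g: reduced (well bottom): (31,22,32) with a≤c, −a<b≤a
flip sign back: reduced form of g is (-31,-22,-32)
reduced forms (-31, -22, -32) vs (-31, -22, -32) ⇒ equivalent

yes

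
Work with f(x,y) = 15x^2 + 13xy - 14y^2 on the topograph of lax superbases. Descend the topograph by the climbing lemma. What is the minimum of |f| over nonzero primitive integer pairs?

river: ρ → (-14,15,14)
river: ρ → (14,13,-15)
river: ρ → (-15,17,12)
river: ρ → (12,31,-1)
river: ρ → (-1,31,12)
river: ρ → (12,17,-15)
river: ρ → (-15,13,14)
river: ρ → (14,15,-14)
river: ρ → (-14,13,15)
river: ρ → (15,17,-12)
river: ρ → (-12,31,1)
river: ρ → (1,31,-12)
river: ρ → (-12,17,15)
river: ρ → (15,13,-14)
closes: descent 0, river 14
min |a| on river = 1

1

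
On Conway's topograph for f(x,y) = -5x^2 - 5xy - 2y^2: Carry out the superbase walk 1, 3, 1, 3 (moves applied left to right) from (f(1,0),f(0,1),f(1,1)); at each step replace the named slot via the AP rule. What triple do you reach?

start (-5,-2,-12) = (f(1,0),f(0,1),f(1,1))
replace slot 1: 2·((-2)+(-12)) − (-5) = -23 → (-23,-2,-12)
replace slot 3: 2·((-23)+(-2)) − (-12) = -38 → (-23,-2,-38)
replace slot 1: 2·((-2)+(-38)) − (-23) = -57 → (-57,-2,-38)
replace slot 3: 2·((-57)+(-2)) − (-38) = -80 → (-57,-2,-80)

-57,-2,-80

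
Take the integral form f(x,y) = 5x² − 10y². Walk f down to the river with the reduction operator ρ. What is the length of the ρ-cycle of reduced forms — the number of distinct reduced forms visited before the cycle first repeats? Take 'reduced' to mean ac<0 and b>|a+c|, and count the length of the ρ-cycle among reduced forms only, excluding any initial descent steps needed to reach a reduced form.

D = 200, ⌊√D⌋ = 14
descent: ρ → (-10,0,5)
descent: ρ → (5,10,-5)  [lands on river]
river: ρ → (-5,10,5)
ρ-cycle length = 2 (tail of 2 descent steps not counted)

2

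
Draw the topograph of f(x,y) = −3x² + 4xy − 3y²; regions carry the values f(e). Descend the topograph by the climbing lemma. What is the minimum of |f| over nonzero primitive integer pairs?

translate: b→2 (≡-4 mod 6), so (3,-4,3)→(3,2,2)
flip: (3,2,2)→(2,-2,3)
translate: b→2 (≡-2 mod 4), so (2,-2,3)→(2,2,3)
reduced (well bottom): (2,2,3) with a≤c, −a<b≤a
well minimum |f| = |-2| = 2 (negative-definite)

2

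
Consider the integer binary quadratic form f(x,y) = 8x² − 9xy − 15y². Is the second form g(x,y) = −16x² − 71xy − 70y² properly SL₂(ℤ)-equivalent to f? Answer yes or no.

D₁ = 561, D₂ = 561
river cycle of f (length 10): (-15, 9, 8), (8, 23, -1), (-1, 23, 8), (8, 9, -15), (-15, 21, 2), (2, 23, -4), (-4, 17, 17), (17, 17, -4), (-4, 23, 2), (2, 21, -15)
river cycle of g (length 10): (-15, 9, 8), (8, 23, -1), (-1, 23, 8), (8, 9, -15), (-15, 21, 2), (2, 23, -4), (-4, 17, 17), (17, 17, -4), (-4, 23, 2), (2, 21, -15)
cycles coincide ⇒ equivalent

yes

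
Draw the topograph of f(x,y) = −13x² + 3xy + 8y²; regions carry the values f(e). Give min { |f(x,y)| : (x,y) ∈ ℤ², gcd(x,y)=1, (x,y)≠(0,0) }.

descent: ρ → (8,13,-8)  [lands on river]
river: ρ → (-8,19,2)
river: ρ → (2,17,-17)
river: ρ → (-17,17,2)
river: ρ → (2,19,-8)
river: ρ → (-8,13,8)
river: ρ → (8,19,-2)
river: ρ → (-2,17,17)
river: ρ → (17,17,-2)
river: ρ → (-2,19,8)
closes: descent 1, river 10
min |a| on river = 2

2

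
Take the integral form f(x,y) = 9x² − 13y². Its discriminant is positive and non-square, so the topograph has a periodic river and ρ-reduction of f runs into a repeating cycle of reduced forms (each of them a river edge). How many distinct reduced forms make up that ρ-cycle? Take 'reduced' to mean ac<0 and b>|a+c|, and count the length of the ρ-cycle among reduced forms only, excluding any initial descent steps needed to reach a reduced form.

D = 468, ⌊√D⌋ = 21
descent: ρ → (-13,0,9)
descent: ρ → (9,18,-4)  [lands on river]
river: ρ → (-4,14,17)
river: ρ → (17,20,-1)
river: ρ → (-1,20,17)
river: ρ → (17,14,-4)
river: ρ → (-4,18,9)
ρ-cycle length = 6 (tail of 2 descent steps not counted)

6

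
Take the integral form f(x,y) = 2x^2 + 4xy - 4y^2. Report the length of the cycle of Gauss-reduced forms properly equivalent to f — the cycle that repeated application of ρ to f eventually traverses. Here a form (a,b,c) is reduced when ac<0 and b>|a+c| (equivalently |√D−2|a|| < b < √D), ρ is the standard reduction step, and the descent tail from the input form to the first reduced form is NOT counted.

D = 48, ⌊√D⌋ = 6
river: ρ → (-4,4,2)
river: ρ → (2,4,-4)
ρ-cycle length = 2 (tail of 0 descent steps not counted)

2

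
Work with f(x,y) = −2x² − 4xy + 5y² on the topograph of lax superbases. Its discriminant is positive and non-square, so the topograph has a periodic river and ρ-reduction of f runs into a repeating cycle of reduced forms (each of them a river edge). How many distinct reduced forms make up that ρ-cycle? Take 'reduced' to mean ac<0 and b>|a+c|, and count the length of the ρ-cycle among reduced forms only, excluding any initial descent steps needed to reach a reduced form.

D = 56, ⌊√D⌋ = 7
descent: ρ → (5,4,-2)  [lands on river]
river: ρ → (-2,4,5)
river: ρ → (5,6,-1)
river: ρ → (-1,6,5)
ρ-cycle length = 4 (tail of 1 descent step not counted)

4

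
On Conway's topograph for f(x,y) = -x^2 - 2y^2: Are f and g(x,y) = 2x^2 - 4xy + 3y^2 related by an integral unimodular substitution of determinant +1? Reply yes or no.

D₁ = -8, D₂ = -8
f is negative-definite; reduce −f:
−f: reduced (well bottom): (1,0,2) with a≤c, −a<b≤a
flip sign back: reduced form of f is (-1,0,-2)
g: translate: b→0 (≡-4 mod 4), so (2,-4,3)→(2,0,1)
g: flip: (2,0,1)→(1,0,2)
g: reduced (well bottom): (1,0,2) with a≤c, −a<b≤a
reduced forms (-1, 0, -2) vs (1, 0, 2) ⇒ inequivalent

no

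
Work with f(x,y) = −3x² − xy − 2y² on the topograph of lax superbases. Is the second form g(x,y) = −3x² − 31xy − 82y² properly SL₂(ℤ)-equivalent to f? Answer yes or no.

D₁ = -23, D₂ = -23
f is negative-definite; reduce −f:
−f: flip: (3,1,2)→(2,-1,3)
−f: reduced (well bottom): (2,-1,3) with a≤c, −a<b≤a
flip sign back: reduced form of f is (-2,1,-3)
g is negative-definite; reduce −g:
−g: translate: b→1 (≡31 mod 6), so (3,31,82)→(3,1,2)
−g: flip: (3,1,2)→(2,-1,3)
−g: reduced (well bottom): (2,-1,3) with a≤c, −a<b≤a
flip sign back: reduced form of g is (-2,1,-3)
reduced forms (-2, 1, -3) vs (-2, 1, -3) ⇒ equivalent

yes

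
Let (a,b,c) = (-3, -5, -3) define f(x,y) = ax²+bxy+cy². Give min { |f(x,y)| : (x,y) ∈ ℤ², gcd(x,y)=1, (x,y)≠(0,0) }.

translate: b→-1 (≡5 mod 6), so (3,5,3)→(3,-1,1)
flip: (3,-1,1)→(1,1,3)
reduced (well bottom): (1,1,3) with a≤c, −a<b≤a
well minimum |f| = |-1| = 1 (negative-definite)

1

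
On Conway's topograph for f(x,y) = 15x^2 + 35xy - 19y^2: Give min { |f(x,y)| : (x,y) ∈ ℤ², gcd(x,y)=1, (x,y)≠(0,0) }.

river: ρ → (-19,41,9)
river: ρ → (9,31,-39)
river: ρ → (-39,47,1)
river: ρ → (1,47,-39)
river: ρ → (-39,31,9)
river: ρ → (9,41,-19)
river: ρ → (-19,35,15)
river: ρ → (15,25,-29)
river: ρ → (-29,33,11)
river: ρ → (11,33,-29)
river: ρ → (-29,25,15)
river: ρ → (15,35,-19)
closes: descent 0, river 12
min |a| on river = 1

1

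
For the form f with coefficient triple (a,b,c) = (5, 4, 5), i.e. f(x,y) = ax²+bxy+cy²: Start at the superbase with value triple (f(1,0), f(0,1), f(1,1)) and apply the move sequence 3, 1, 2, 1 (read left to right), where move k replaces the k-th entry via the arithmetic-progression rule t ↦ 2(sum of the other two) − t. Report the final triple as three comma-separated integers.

start (5,5,14) = (f(1,0),f(0,1),f(1,1))
replace slot 3: 2·(5+5) − 14 = 6 → (5,5,6)
replace slot 1: 2·(5+6) − 5 = 17 → (17,5,6)
replace slot 2: 2·(17+6) − 5 = 41 → (17,41,6)
replace slot 1: 2·(41+6) − 17 = 77 → (77,41,6)

77,41,6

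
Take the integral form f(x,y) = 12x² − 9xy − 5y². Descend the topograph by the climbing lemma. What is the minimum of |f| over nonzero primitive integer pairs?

descent: ρ → (-5,9,12)  [lands on river]
river: ρ → (12,15,-2)
river: ρ → (-2,17,4)
river: ρ → (4,15,-6)
river: ρ → (-6,9,10)
river: ρ → (10,11,-5)
closes: descent 1, river 6
min |a| on river = 2

2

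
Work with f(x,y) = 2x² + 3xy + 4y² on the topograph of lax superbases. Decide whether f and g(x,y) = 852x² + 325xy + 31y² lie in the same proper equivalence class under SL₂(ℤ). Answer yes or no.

D₁ = -23, D₂ = -23
f: translate: b→-1 (≡3 mod 4), so (2,3,4)→(2,-1,3)
f: reduced (well bottom): (2,-1,3) with a≤c, −a<b≤a
g: flip: (852,325,31)→(31,-325,852)
g: translate: b→-15 (≡-325 mod 62), so (31,-325,852)→(31,-15,2)
g: flip: (31,-15,2)→(2,15,31)
g: translate: b→-1 (≡15 mod 4), so (2,15,31)→(2,-1,3)
g: reduced (well bottom): (2,-1,3) with a≤c, −a<b≤a
reduced forms (2, -1, 3) vs (2, -1, 3) ⇒ equivalent

yes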